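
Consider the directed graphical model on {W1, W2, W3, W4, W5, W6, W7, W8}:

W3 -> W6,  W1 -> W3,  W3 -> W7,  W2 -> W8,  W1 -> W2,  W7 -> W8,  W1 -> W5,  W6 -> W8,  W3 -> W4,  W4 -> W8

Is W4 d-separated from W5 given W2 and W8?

No

We examine all 6 paths between W4 and W5:
  1. W4 ← W3 ← W1 → W5 — W3:chain[open]; W1:fork[open] ⇒ active
  2. W4 ← W3 → W6 → W8 ← W2 ← W1 → W5 — W3:fork[open]; W6:chain[open]; W8:collider[open]; W2:chain[blocks]; W1:fork[open] ⇒ blocked
  3. W4 ← W3 → W7 → W8 ← W2 ← W1 → W5 — W3:fork[open]; W7:chain[open]; W8:collider[open]; W2:chain[blocks]; W1:fork[open] ⇒ blocked
  4. W4 → W8 ← W2 ← W1 → W5 — W8:collider[open]; W2:chain[blocks]; W1:fork[open] ⇒ blocked
  5. W4 → W8 ← W6 ← W3 ← W1 → W5 — W8:collider[open]; W6:chain[open]; W3:chain[open]; W1:fork[open] ⇒ active
  6. W4 → W8 ← W7 ← W3 ← W1 → W5 — W8:collider[open]; W7:chain[open]; W3:chain[open]; W1:fork[open] ⇒ active
Because an active path exists, W4 and W5 are not d-separated.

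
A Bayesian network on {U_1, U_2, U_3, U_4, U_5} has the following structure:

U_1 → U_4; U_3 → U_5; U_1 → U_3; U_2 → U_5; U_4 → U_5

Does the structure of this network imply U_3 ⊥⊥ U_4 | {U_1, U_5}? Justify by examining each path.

No

Enumerating the 2 paths from U_3 to U_4 and testing each for blocking by {U_1, U_5}:
Path 1: U_3 → U_5 ← U_4
  U_5 is a collider and U_5 is conditioned on, which opens it — no node blocks this path, so it is active.
Path 2: U_3 ← U_1 → U_4
  U_1 is a fork here and U_1 is conditioned on, so the path is blocked at U_1.
Because an active path exists, U_3 and U_4 are not d-separated.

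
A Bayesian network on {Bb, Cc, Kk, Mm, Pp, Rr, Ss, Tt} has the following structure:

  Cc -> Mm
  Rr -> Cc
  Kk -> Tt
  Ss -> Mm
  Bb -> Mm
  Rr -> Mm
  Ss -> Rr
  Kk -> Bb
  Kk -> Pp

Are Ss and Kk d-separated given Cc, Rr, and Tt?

Enumerating the 3 paths from Ss to Kk and testing each for blocking by {Cc, Rr, Tt}:
Path 1: Ss → Mm ← Bb ← Kk
  Mm is a collider here and neither Mm nor any of its descendants is conditioned on, so the collider stays closed — the path is blocked at Mm.
Path 2: Ss → Rr → Cc → Mm ← Bb ← Kk
  Rr is a chain here and Rr is conditioned on, so the path is blocked at Rr.
Path 3: Ss → Rr → Mm ← Bb ← Kk
  Rr is a chain here and Rr is conditioned on, so the path is blocked at Rr.
Every path is blocked, so Ss and Kk are d-separated given {Cc, Rr, Tt}.

Yes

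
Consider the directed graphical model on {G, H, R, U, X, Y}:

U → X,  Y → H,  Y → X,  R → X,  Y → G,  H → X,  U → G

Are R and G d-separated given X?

No

We examine all 3 paths between R and G:
Path 1: R → X ← H ← Y → G
  X is a collider and X is conditioned on, which opens it; H is a chain and H is not conditioned on; Y is a fork and Y is not conditioned on — no node blocks this path, so it is active.
Path 2: R → X ← U → G
  X is a collider and X is conditioned on, which opens it; U is a fork and U is not conditioned on — no node blocks this path, so it is active.
Path 3: R → X ← Y → G
  X is a collider and X is conditioned on, which opens it; Y is a fork and Y is not conditioned on — no node blocks this path, so it is active.
Since the path R → X ← H ← Y → G is active, R and G are not d-separated given {X}.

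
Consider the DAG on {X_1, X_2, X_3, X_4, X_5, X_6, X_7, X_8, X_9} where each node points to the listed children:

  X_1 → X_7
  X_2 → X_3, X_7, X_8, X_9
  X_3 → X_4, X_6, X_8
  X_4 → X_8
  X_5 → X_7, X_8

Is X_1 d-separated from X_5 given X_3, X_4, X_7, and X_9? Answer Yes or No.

We examine all 4 paths between X_1 and X_5:
Path 1: X_1 → X_7 ← X_5
  X_7 is a collider and X_7 is conditioned on, which opens it — no node blocks this path, so it is active.
Path 2: X_1 → X_7 ← X_2 → X_8 ← X_5
  X_8 is a collider here and neither X_8 nor any of its descendants is conditioned on, so the collider stays closed — the path is blocked at X_8.
Path 3: X_1 → X_7 ← X_2 → X_3 → X_8 ← X_5
  X_3 is a chain here and X_3 is conditioned on, so the path is blocked at X_3.
Path 4: X_1 → X_7 ← X_2 → X_3 → X_4 → X_8 ← X_5
  X_3 is a chain here and X_3 is conditioned on, so the path is blocked at X_3.
At least one path is unblocked, so d-separation fails.

No — X_1 and X_5 are not d-separated given {X_3, X_4, X_7, X_9}.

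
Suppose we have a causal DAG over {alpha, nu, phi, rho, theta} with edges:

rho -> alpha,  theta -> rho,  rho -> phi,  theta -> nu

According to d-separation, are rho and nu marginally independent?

There is one path between rho and nu:
  1. rho ← theta → nu — theta:fork[open] ⇒ active
Because an active path exists, rho and nu are not d-separated.

No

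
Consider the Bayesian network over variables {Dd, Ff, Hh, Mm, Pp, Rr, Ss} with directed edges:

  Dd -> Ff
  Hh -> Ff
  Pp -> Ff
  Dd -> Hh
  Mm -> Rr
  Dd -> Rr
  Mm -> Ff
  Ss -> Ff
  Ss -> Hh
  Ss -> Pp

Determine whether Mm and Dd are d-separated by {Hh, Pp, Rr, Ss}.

No

Enumerating the 5 paths from Mm to Dd and testing each for blocking by {Hh, Pp, Rr, Ss}:
Path 1: Mm → Rr ← Dd
  Rr is a collider and Rr is conditioned on, which opens it — no node blocks this path, so it is active.
Path 2: Mm → Ff ← Ss → Hh ← Dd
  Ff is a collider here and neither Ff nor any of its descendants is conditioned on, so the collider stays closed — the path is blocked at Ff.
Path 3: Mm → Ff ← Dd
  Ff is a collider here and neither Ff nor any of its descendants is conditioned on, so the collider stays closed — the path is blocked at Ff.
Path 4: Mm → Ff ← Pp ← Ss → Hh ← Dd
  Ff is a collider here and neither Ff nor any of its descendants is conditioned on, so the collider stays closed — the path is blocked at Ff.
Path 5: Mm → Ff ← Hh ← Dd
  Ff is a collider here and neither Ff nor any of its descendants is conditioned on, so the collider stays closed — the path is blocked at Ff.
Because an active path exists, Mm and Dd are not d-separated.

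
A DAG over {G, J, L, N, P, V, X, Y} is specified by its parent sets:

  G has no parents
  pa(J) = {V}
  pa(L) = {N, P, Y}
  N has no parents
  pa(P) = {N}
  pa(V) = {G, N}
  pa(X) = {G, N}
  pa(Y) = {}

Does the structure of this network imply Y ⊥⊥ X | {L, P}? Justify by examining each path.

We examine all 4 paths between Y and X:
Path 1: Y → L ← P ← N → X
  P is a chain here and P is conditioned on, so the path is blocked at P.
Path 2: Y → L ← P ← N → V ← G → X
  P is a chain here and P is conditioned on, so the path is blocked at P.
Path 3: Y → L ← N → X
  L is a collider and L is conditioned on, which opens it; N is a fork and N is not conditioned on — no node blocks this path, so it is active.
Path 4: Y → L ← N → V ← G → X
  V is a collider here and neither V nor any of its descendants is conditioned on, so the collider stays closed — the path is blocked at V.
Since the path Y → L ← N → X is active, Y and X are not d-separated given {L, P}.

No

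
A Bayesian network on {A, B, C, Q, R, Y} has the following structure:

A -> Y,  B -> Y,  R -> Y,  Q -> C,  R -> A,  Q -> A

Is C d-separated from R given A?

No — C and R are not d-separated given {A}.

We examine all 2 paths between C and R:
  1. C ← Q → A → Y ← R — Q:fork[open]; A:chain[blocks]; Y:collider[blocks] ⇒ blocked
  2. C ← Q → A ← R — Q:fork[open]; A:collider[open] ⇒ active
At least one path is unblocked, so d-separation fails.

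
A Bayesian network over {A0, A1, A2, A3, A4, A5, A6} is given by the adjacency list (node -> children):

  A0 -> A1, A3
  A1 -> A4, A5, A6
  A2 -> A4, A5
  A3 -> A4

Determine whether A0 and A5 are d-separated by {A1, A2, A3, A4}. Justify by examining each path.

4 paths connect A0 and A5; each must be blocked for d-separation to hold:
  1. A0 → A1 → A4 ← A2 → A5 — A1:chain[blocks]; A4:collider[open]; A2:fork[blocks] ⇒ blocked
  2. A0 → A1 → A5 — A1:chain[blocks] ⇒ blocked
  3. A0 → A3 → A4 ← A2 → A5 — A3:chain[blocks]; A4:collider[open]; A2:fork[blocks] ⇒ blocked
  4. A0 → A3 → A4 ← A1 → A5 — A3:chain[blocks]; A4:collider[open]; A1:fork[blocks] ⇒ blocked
Since every path is blocked, d-separation holds.

Yes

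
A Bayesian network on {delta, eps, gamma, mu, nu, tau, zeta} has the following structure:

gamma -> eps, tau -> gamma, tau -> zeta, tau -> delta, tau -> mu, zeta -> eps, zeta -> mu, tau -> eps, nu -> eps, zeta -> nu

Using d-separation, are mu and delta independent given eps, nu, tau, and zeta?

Yes

There are 6 undirected paths between mu and delta; checking each against the conditioning set {eps, nu, tau, zeta}:
Path 1: mu ← tau → delta
  tau is a fork here and tau is conditioned on, so the path is blocked at tau.
Path 2: mu ← zeta ← tau → delta
  zeta is a chain here and zeta is conditioned on, so the path is blocked at zeta.
Path 3: mu ← zeta → nu → eps ← tau → delta
  zeta is a fork here and zeta is conditioned on, so the path is blocked at zeta.
Path 4: mu ← zeta → nu → eps ← gamma ← tau → delta
  zeta is a fork here and zeta is conditioned on, so the path is blocked at zeta.
Path 5: mu ← zeta → eps ← tau → delta
  zeta is a fork here and zeta is conditioned on, so the path is blocked at zeta.
Path 6: mu ← zeta → eps ← gamma ← tau → delta
  zeta is a fork here and zeta is conditioned on, so the path is blocked at zeta.
Since every path is blocked, d-separation holds.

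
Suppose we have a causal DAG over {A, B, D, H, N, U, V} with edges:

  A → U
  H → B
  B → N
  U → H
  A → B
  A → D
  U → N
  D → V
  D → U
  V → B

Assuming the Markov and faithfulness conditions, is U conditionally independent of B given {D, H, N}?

Enumerating the 6 paths from U to B and testing each for blocking by {D, H, N}:
  1. U → H → B — H:chain[blocks] ⇒ blocked
  2. U ← A → D → V → B — A:fork[open]; D:chain[blocks]; V:chain[open] ⇒ blocked
  3. U ← A → B — A:fork[open] ⇒ active
  4. U ← D ← A → B — D:chain[blocks]; A:fork[open] ⇒ blocked
  5. U ← D → V → B — D:fork[blocks]; V:chain[open] ⇒ blocked
  6. U → N ← B — N:collider[open] ⇒ active
At least one path is unblocked, so d-separation fails.

No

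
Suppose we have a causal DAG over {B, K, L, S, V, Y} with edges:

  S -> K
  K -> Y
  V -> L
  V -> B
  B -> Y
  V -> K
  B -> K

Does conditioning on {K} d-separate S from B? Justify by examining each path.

We examine all 3 paths between S and B:
Path 1: S → K ← B
  K is a collider and K is conditioned on, which opens it — no node blocks this path, so it is active.
Path 2: S → K ← V → B
  K is a collider and K is conditioned on, which opens it; V is a fork and V is not conditioned on — no node blocks this path, so it is active.
Path 3: S → K → Y ← B
  K is a chain here and K is conditioned on, so the path is blocked at K.
Since the path S → K ← B is active, S and B are not d-separated given {K}.

No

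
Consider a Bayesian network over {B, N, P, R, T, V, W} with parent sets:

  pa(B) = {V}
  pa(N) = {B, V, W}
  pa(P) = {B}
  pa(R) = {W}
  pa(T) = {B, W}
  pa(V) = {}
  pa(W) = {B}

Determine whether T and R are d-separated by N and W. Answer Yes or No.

Enumerating the 4 paths from T to R and testing each for blocking by {N, W}:
Path 1: T ← B ← V → N ← W → R
  W is a fork here and W is conditioned on, so the path is blocked at W.
Path 2: T ← B → W → R
  W is a chain here and W is conditioned on, so the path is blocked at W.
Path 3: T ← B → N ← W → R
  W is a fork here and W is conditioned on, so the path is blocked at W.
Path 4: T ← W → R
  W is a fork here and W is conditioned on, so the path is blocked at W.
All paths are blocked; T ⊥ R | {N, W} holds.

Yes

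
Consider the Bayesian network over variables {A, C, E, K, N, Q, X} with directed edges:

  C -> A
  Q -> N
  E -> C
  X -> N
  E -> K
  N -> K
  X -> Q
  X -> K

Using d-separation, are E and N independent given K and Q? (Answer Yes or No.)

There are 3 undirected paths between E and N; checking each against the conditioning set {K, Q}:
  1. E → K ← N — K:collider[open] ⇒ active
  2. E → K ← X → Q → N — K:collider[open]; X:fork[open]; Q:chain[blocks] ⇒ blocked
  3. E → K ← X → N — K:collider[open]; X:fork[open] ⇒ active
Because an active path exists, E and N are not d-separated.

No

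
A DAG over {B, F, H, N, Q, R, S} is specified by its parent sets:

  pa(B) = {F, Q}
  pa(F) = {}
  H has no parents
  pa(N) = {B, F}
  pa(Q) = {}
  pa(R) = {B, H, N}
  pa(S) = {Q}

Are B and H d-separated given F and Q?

There are 3 undirected paths between B and H; checking each against the conditioning set {F, Q}:
Path 1: B → N → R ← H
  R is a collider here and neither R nor any of its descendants is conditioned on, so the collider stays closed — the path is blocked at R.
Path 2: B ← F → N → R ← H
  F is a fork here and F is conditioned on, so the path is blocked at F.
Path 3: B → R ← H
  R is a collider here and neither R nor any of its descendants is conditioned on, so the collider stays closed — the path is blocked at R.
Every path is blocked, so B and H are d-separated given {F, Q}.

Yes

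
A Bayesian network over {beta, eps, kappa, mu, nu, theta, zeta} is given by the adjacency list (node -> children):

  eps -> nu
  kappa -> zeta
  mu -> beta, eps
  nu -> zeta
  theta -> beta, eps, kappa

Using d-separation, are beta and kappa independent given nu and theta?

There are 4 undirected paths between beta and kappa; checking each against the conditioning set {nu, theta}:
Path 1: beta ← theta → kappa
  theta is a fork here and theta is conditioned on, so the path is blocked at theta.
Path 2: beta ← theta → eps → nu → zeta ← kappa
  theta is a fork here and theta is conditioned on, so the path is blocked at theta.
Path 3: beta ← mu → eps ← theta → kappa
  theta is a fork here and theta is conditioned on, so the path is blocked at theta.
Path 4: beta ← mu → eps → nu → zeta ← kappa
  nu is a chain here and nu is conditioned on, so the path is blocked at nu.
Since every path is blocked, d-separation holds.

Yes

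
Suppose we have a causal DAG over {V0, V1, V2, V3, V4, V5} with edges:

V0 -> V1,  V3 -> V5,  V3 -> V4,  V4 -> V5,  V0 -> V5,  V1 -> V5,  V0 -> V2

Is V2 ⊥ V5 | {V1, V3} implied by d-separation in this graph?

Enumerating the 2 paths from V2 to V5 and testing each for blocking by {V1, V3}:
Path 1: V2 ← V0 → V1 → V5
  V1 is a chain here and V1 is conditioned on, so the path is blocked at V1.
Path 2: V2 ← V0 → V5
  V0 is a fork and V0 is not conditioned on — no node blocks this path, so it is active.
Because an active path exists, V2 and V5 are not d-separated.

No — V2 and V5 are not d-separated given {V1, V3}.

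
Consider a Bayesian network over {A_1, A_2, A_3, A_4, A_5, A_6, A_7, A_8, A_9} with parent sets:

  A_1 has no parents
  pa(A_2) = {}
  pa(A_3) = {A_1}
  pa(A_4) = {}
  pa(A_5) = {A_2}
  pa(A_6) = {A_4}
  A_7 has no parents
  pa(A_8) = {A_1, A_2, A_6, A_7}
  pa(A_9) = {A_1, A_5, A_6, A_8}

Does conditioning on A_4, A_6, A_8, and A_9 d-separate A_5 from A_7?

No

We examine all 4 paths between A_5 and A_7:
Path 1: A_5 → A_9 ← A_8 ← A_7
  A_8 is a chain here and A_8 is conditioned on, so the path is blocked at A_8.
Path 2: A_5 → A_9 ← A_6 → A_8 ← A_7
  A_6 is a fork here and A_6 is conditioned on, so the path is blocked at A_6.
Path 3: A_5 → A_9 ← A_1 → A_8 ← A_7
  A_9 is a collider and A_9 is conditioned on, which opens it; A_1 is a fork and A_1 is not conditioned on; A_8 is a collider and A_8 is conditioned on, which opens it — no node blocks this path, so it is active.
Path 4: A_5 ← A_2 → A_8 ← A_7
  A_2 is a fork and A_2 is not conditioned on; A_8 is a collider and A_8 is conditioned on, which opens it — no node blocks this path, so it is active.
At least one path is unblocked, so d-separation fails.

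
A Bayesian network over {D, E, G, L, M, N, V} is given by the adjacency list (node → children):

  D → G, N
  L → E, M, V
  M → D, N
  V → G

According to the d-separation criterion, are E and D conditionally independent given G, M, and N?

Enumerating the 3 paths from E to D and testing each for blocking by {G, M, N}:
Path 1: E ← L → M → D
  M is a chain here and M is conditioned on, so the path is blocked at M.
Path 2: E ← L → M → N ← D
  M is a chain here and M is conditioned on, so the path is blocked at M.
Path 3: E ← L → V → G ← D
  L is a fork and L is not conditioned on; V is a chain and V is not conditioned on; G is a collider and G is conditioned on, which opens it — no node blocks this path, so it is active.
Since the path E ← L → V → G ← D is active, E and D are not d-separated given {G, M, N}.

No — E and D are not d-separated given {G, M, N}.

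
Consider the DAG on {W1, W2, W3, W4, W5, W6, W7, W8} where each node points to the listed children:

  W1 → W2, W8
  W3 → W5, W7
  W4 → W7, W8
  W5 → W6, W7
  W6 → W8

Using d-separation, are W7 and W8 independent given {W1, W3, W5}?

Enumerating the 3 paths from W7 to W8 and testing each for blocking by {W1, W3, W5}:
  1. W7 ← W3 → W5 → W6 → W8 — W3:fork[blocks]; W5:chain[blocks]; W6:chain[open] ⇒ blocked
  2. W7 ← W4 → W8 — W4:fork[open] ⇒ active
  3. W7 ← W5 → W6 → W8 — W5:fork[blocks]; W6:chain[open] ⇒ blocked
At least one path is unblocked, so d-separation fails.

No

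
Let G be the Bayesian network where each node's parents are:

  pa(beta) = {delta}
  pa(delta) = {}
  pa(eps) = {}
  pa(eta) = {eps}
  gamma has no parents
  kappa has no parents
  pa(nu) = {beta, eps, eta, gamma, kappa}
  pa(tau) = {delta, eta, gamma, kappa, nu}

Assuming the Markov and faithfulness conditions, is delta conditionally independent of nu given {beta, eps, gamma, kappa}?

We examine all 6 paths between delta and nu:
Path 1: delta → beta → nu
  beta is a chain here and beta is conditioned on, so the path is blocked at beta.
Path 2: delta → tau ← nu
  tau is a collider here and neither tau nor any of its descendants is conditioned on, so the collider stays closed — the path is blocked at tau.
Path 3: delta → tau ← eta → nu
  tau is a collider here and neither tau nor any of its descendants is conditioned on, so the collider stays closed — the path is blocked at tau.
Path 4: delta → tau ← eta ← eps → nu
  tau is a collider here and neither tau nor any of its descendants is conditioned on, so the collider stays closed — the path is blocked at tau.
Path 5: delta → tau ← gamma → nu
  tau is a collider here and neither tau nor any of its descendants is conditioned on, so the collider stays closed — the path is blocked at tau.
Path 6: delta → tau ← kappa → nu
  tau is a collider here and neither tau nor any of its descendants is conditioned on, so the collider stays closed — the path is blocked at tau.
Every path is blocked, so delta and nu are d-separated given {beta, eps, gamma, kappa}.

Yes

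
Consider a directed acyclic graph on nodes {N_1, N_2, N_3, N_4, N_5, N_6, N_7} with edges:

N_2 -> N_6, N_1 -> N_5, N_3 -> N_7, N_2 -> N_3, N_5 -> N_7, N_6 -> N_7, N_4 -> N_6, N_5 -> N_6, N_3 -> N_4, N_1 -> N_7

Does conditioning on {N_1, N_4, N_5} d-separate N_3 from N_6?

No — N_3 and N_6 are not d-separated given {N_1, N_4, N_5}.

There are 5 undirected paths between N_3 and N_6; checking each against the conditioning set {N_1, N_4, N_5}:
Path 1: N_3 → N_4 → N_6
  N_4 is a chain here and N_4 is conditioned on, so the path is blocked at N_4.
Path 2: N_3 → N_7 ← N_6
  N_7 is a collider here and neither N_7 nor any of its descendants is conditioned on, so the collider stays closed — the path is blocked at N_7.
Path 3: N_3 → N_7 ← N_5 → N_6
  N_7 is a collider here and neither N_7 nor any of its descendants is conditioned on, so the collider stays closed — the path is blocked at N_7.
Path 4: N_3 → N_7 ← N_1 → N_5 → N_6
  N_7 is a collider here and neither N_7 nor any of its descendants is conditioned on, so the collider stays closed — the path is blocked at N_7.
Path 5: N_3 ← N_2 → N_6
  N_2 is a fork and N_2 is not conditioned on — no node blocks this path, so it is active.
Because an active path exists, N_3 and N_6 are not d-separated.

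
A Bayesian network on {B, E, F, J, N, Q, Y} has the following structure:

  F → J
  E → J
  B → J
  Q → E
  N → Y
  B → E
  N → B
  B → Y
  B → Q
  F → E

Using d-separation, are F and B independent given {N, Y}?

Yes — F and B are d-separated given {N, Y}.

There are 6 undirected paths between F and B; checking each against the conditioning set {N, Y}:
  1. F → J ← B — J:collider[blocks] ⇒ blocked
  2. F → J ← E ← Q ← B — J:collider[blocks]; E:chain[open]; Q:chain[open] ⇒ blocked
  3. F → J ← E ← B — J:collider[blocks]; E:chain[open] ⇒ blocked
  4. F → E ← Q ← B — E:collider[blocks]; Q:chain[open] ⇒ blocked
  5. F → E → J ← B — E:chain[open]; J:collider[blocks] ⇒ blocked
  6. F → E ← B — E:collider[blocks] ⇒ blocked
Since every path is blocked, d-separation holds.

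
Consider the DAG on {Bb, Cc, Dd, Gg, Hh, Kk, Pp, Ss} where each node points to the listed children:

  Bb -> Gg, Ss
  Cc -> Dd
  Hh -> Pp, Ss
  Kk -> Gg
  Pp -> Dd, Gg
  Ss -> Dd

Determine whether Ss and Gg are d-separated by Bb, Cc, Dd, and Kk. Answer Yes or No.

No

There are 3 undirected paths between Ss and Gg; checking each against the conditioning set {Bb, Cc, Dd, Kk}:
Path 1: Ss ← Hh → Pp → Gg
  Hh is a fork and Hh is not conditioned on; Pp is a chain and Pp is not conditioned on — no node blocks this path, so it is active.
Path 2: Ss ← Bb → Gg
  Bb is a fork here and Bb is conditioned on, so the path is blocked at Bb.
Path 3: Ss → Dd ← Pp → Gg
  Dd is a collider and Dd is conditioned on, which opens it; Pp is a fork and Pp is not conditioned on — no node blocks this path, so it is active.
Since the path Ss ← Hh → Pp → Gg is active, Ss and Gg are not d-separated given {Bb, Cc, Dd, Kk}.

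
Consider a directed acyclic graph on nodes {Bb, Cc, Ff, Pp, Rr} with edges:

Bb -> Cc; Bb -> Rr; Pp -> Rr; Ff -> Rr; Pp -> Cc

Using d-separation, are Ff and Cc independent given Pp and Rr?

No — Ff and Cc are not d-separated given {Pp, Rr}.

We examine all 2 paths between Ff and Cc:
Path 1: Ff → Rr ← Pp → Cc
  Pp is a fork here and Pp is conditioned on, so the path is blocked at Pp.
Path 2: Ff → Rr ← Bb → Cc
  Rr is a collider and Rr is conditioned on, which opens it; Bb is a fork and Bb is not conditioned on — no node blocks this path, so it is active.
Since the path Ff → Rr ← Bb → Cc is active, Ff and Cc are not d-separated given {Pp, Rr}.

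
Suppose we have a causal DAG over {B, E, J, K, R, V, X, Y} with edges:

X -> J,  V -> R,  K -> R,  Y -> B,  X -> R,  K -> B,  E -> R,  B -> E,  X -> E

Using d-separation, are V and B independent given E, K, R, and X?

We examine all 3 paths between V and B:
Path 1: V → R ← X → E ← B
  X is a fork here and X is conditioned on, so the path is blocked at X.
Path 2: V → R ← E ← B
  E is a chain here and E is conditioned on, so the path is blocked at E.
Path 3: V → R ← K → B
  K is a fork here and K is conditioned on, so the path is blocked at K.
Every path is blocked, so V and B are d-separated given {E, K, R, X}.

Yes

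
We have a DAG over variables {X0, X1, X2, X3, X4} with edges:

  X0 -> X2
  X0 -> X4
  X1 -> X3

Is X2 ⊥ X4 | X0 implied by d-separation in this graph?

The only undirected path from X2 to X4 is:
Path 1: X2 ← X0 → X4
  X0 is a fork here and X0 is conditioned on, so the path is blocked at X0.
Since every path is blocked, d-separation holds.

Yes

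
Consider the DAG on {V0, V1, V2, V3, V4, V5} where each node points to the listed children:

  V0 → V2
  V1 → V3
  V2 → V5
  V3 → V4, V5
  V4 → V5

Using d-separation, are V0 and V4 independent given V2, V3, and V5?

Yes

Enumerating the 2 paths from V0 to V4 and testing each for blocking by {V2, V3, V5}:
Path 1: V0 → V2 → V5 ← V4
  V2 is a chain here and V2 is conditioned on, so the path is blocked at V2.
Path 2: V0 → V2 → V5 ← V3 → V4
  V2 is a chain here and V2 is conditioned on, so the path is blocked at V2.
Every path is blocked, so V0 and V4 are d-separated given {V2, V3, V5}.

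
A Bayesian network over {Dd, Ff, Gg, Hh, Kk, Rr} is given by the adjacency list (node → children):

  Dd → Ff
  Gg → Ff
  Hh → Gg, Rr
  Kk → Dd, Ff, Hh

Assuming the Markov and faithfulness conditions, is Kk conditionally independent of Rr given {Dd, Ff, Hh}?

We examine all 3 paths between Kk and Rr:
Path 1: Kk → Ff ← Gg ← Hh → Rr
  Hh is a fork here and Hh is conditioned on, so the path is blocked at Hh.
Path 2: Kk → Dd → Ff ← Gg ← Hh → Rr
  Dd is a chain here and Dd is conditioned on, so the path is blocked at Dd.
Path 3: Kk → Hh → Rr
  Hh is a chain here and Hh is conditioned on, so the path is blocked at Hh.
All paths are blocked; Kk ⊥ Rr | {Dd, Ff, Hh} holds.

Yes — Kk and Rr are d-separated given {Dd, Ff, Hh}.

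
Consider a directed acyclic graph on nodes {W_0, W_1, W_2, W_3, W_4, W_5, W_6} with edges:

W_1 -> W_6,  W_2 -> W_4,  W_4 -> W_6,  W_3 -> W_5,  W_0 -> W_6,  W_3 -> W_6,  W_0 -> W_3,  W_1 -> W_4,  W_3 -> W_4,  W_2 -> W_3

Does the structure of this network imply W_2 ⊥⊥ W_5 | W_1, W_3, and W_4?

Yes

Enumerating the 6 paths from W_2 to W_5 and testing each for blocking by {W_1, W_3, W_4}:
Path 1: W_2 → W_4 → W_6 ← W_0 → W_3 → W_5
  W_4 is a chain here and W_4 is conditioned on, so the path is blocked at W_4.
Path 2: W_2 → W_4 → W_6 ← W_3 → W_5
  W_4 is a chain here and W_4 is conditioned on, so the path is blocked at W_4.
Path 3: W_2 → W_4 ← W_3 → W_5
  W_3 is a fork here and W_3 is conditioned on, so the path is blocked at W_3.
Path 4: W_2 → W_4 ← W_1 → W_6 ← W_0 → W_3 → W_5
  W_1 is a fork here and W_1 is conditioned on, so the path is blocked at W_1.
Path 5: W_2 → W_4 ← W_1 → W_6 ← W_3 → W_5
  W_1 is a fork here and W_1 is conditioned on, so the path is blocked at W_1.
Path 6: W_2 → W_3 → W_5
  W_3 is a chain here and W_3 is conditioned on, so the path is blocked at W_3.
Since every path is blocked, d-separation holds.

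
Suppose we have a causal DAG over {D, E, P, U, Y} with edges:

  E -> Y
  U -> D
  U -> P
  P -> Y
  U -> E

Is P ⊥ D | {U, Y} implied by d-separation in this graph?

Yes — P and D are d-separated given {U, Y}.

We examine all 2 paths between P and D:
Path 1: P → Y ← E ← U → D
  U is a fork here and U is conditioned on, so the path is blocked at U.
Path 2: P ← U → D
  U is a fork here and U is conditioned on, so the path is blocked at U.
Every path is blocked, so P and D are d-separated given {U, Y}.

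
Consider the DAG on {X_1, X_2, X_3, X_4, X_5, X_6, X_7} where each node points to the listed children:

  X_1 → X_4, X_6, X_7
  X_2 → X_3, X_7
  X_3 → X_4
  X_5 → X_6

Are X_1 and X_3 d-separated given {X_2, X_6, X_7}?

We examine all 2 paths between X_1 and X_3:
Path 1: X_1 → X_7 ← X_2 → X_3
  X_2 is a fork here and X_2 is conditioned on, so the path is blocked at X_2.
Path 2: X_1 → X_4 ← X_3
  X_4 is a collider here and neither X_4 nor any of its descendants is conditioned on, so the collider stays closed — the path is blocked at X_4.
All paths are blocked; X_1 ⊥ X_3 | {X_2, X_6, X_7} holds.

Yes — X_1 and X_3 are d-separated given {X_2, X_6, X_7}.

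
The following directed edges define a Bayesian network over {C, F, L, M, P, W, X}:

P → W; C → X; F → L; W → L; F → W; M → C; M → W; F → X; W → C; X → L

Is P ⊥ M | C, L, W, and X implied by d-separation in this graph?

No — P and M are not d-separated given {C, L, W, X}.

There are 6 undirected paths between P and M; checking each against the conditioning set {C, L, W, X}:
Path 1: P → W → C ← M
  W is a chain here and W is conditioned on, so the path is blocked at W.
Path 2: P → W → L ← F → X ← C ← M
  W is a chain here and W is conditioned on, so the path is blocked at W.
Path 3: P → W → L ← X ← C ← M
  W is a chain here and W is conditioned on, so the path is blocked at W.
Path 4: P → W ← F → L ← X ← C ← M
  X is a chain here and X is conditioned on, so the path is blocked at X.
Path 5: P → W ← F → X ← C ← M
  C is a chain here and C is conditioned on, so the path is blocked at C.
Path 6: P → W ← M
  W is a collider and W is conditioned on, which opens it — no node blocks this path, so it is active.
At least one path is unblocked, so d-separation fails.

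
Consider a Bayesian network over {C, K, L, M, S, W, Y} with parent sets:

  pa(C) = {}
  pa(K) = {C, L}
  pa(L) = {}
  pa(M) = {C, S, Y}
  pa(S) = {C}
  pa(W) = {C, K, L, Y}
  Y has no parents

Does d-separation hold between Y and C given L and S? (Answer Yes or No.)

5 paths connect Y and C; each must be blocked for d-separation to hold:
Path 1: Y → W ← C
  W is a collider here and neither W nor any of its descendants is conditioned on, so the collider stays closed — the path is blocked at W.
Path 2: Y → W ← L → K ← C
  W is a collider here and neither W nor any of its descendants is conditioned on, so the collider stays closed — the path is blocked at W.
Path 3: Y → W ← K ← C
  W is a collider here and neither W nor any of its descendants is conditioned on, so the collider stays closed — the path is blocked at W.
Path 4: Y → M ← C
  M is a collider here and neither M nor any of its descendants is conditioned on, so the collider stays closed — the path is blocked at M.
Path 5: Y → M ← S ← C
  M is a collider here and neither M nor any of its descendants is conditioned on, so the collider stays closed — the path is blocked at M.
All paths are blocked; Y ⊥ C | {L, S} holds.

Yes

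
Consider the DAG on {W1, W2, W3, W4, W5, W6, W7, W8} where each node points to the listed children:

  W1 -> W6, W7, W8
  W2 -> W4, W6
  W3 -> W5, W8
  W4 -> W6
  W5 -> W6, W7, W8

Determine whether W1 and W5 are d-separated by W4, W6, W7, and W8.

Enumerating the 4 paths from W1 to W5 and testing each for blocking by {W4, W6, W7, W8}:
  1. W1 → W6 ← W5 — W6:collider[open] ⇒ active
  2. W1 → W7 ← W5 — W7:collider[open] ⇒ active
  3. W1 → W8 ← W5 — W8:collider[open] ⇒ active
  4. W1 → W8 ← W3 → W5 — W8:collider[open]; W3:fork[open] ⇒ active
Because an active path exists, W1 and W5 are not d-separated.

No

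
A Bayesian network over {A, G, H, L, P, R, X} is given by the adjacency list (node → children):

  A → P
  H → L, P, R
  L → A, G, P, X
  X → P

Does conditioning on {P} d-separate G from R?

There are 4 undirected paths between G and R; checking each against the conditioning set {P}:
Path 1: G ← L → A → P ← H → R
  L is a fork and L is not conditioned on; A is a chain and A is not conditioned on; P is a collider and P is conditioned on, which opens it; H is a fork and H is not conditioned on — no node blocks this path, so it is active.
Path 2: G ← L → P ← H → R
  L is a fork and L is not conditioned on; P is a collider and P is conditioned on, which opens it; H is a fork and H is not conditioned on — no node blocks this path, so it is active.
Path 3: G ← L → X → P ← H → R
  L is a fork and L is not conditioned on; X is a chain and X is not conditioned on; P is a collider and P is conditioned on, which opens it; H is a fork and H is not conditioned on — no node blocks this path, so it is active.
Path 4: G ← L ← H → R
  L is a chain and L is not conditioned on; H is a fork and H is not conditioned on — no node blocks this path, so it is active.
Since the path G ← L → A → P ← H → R is active, G and R are not d-separated given {P}.

No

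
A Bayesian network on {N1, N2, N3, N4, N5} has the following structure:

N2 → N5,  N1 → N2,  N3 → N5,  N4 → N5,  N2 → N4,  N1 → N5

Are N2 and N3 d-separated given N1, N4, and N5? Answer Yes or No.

Enumerating the 3 paths from N2 to N3 and testing each for blocking by {N1, N4, N5}:
  1. N2 → N4 → N5 ← N3 — N4:chain[blocks]; N5:collider[open] ⇒ blocked
  2. N2 → N5 ← N3 — N5:collider[open] ⇒ active
  3. N2 ← N1 → N5 ← N3 — N1:fork[blocks]; N5:collider[open] ⇒ blocked
At least one path is unblocked, so d-separation fails.

No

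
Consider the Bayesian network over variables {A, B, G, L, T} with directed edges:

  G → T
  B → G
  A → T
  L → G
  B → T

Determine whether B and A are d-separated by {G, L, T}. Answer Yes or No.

We examine all 2 paths between B and A:
Path 1: B → G → T ← A
  G is a chain here and G is conditioned on, so the path is blocked at G.
Path 2: B → T ← A
  T is a collider and T is conditioned on, which opens it — no node blocks this path, so it is active.
At least one path is unblocked, so d-separation fails.

No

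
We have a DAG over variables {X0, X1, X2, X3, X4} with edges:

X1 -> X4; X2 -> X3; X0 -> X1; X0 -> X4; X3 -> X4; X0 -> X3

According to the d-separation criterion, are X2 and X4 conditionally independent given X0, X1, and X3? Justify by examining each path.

Yes — X2 and X4 are d-separated given {X0, X1, X3}.

Enumerating the 3 paths from X2 to X4 and testing each for blocking by {X0, X1, X3}:
Path 1: X2 → X3 ← X0 → X1 → X4
  X0 is a fork here and X0 is conditioned on, so the path is blocked at X0.
Path 2: X2 → X3 ← X0 → X4
  X0 is a fork here and X0 is conditioned on, so the path is blocked at X0.
Path 3: X2 → X3 → X4
  X3 is a chain here and X3 is conditioned on, so the path is blocked at X3.
All paths are blocked; X2 ⊥ X4 | {X0, X1, X3} holds.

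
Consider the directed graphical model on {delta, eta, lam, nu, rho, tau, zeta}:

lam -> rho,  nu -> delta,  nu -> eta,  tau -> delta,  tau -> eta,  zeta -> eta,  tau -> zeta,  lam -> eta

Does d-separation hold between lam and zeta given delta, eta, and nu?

We examine all 3 paths between lam and zeta:
Path 1: lam → eta ← zeta
  eta is a collider and eta is conditioned on, which opens it — no node blocks this path, so it is active.
Path 2: lam → eta ← nu → delta ← tau → zeta
  nu is a fork here and nu is conditioned on, so the path is blocked at nu.
Path 3: lam → eta ← tau → zeta
  eta is a collider and eta is conditioned on, which opens it; tau is a fork and tau is not conditioned on — no node blocks this path, so it is active.
At least one path is unblocked, so d-separation fails.

No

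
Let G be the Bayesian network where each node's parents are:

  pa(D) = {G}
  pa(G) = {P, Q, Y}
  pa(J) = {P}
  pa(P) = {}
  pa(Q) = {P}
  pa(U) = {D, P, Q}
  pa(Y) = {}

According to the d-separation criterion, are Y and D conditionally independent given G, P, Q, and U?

We examine all 5 paths between Y and D:
  1. Y → G ← P → U ← D — G:collider[open]; P:fork[blocks]; U:collider[open] ⇒ blocked
  2. Y → G ← P → Q → U ← D — G:collider[open]; P:fork[blocks]; Q:chain[blocks]; U:collider[open] ⇒ blocked
  3. Y → G ← Q ← P → U ← D — G:collider[open]; Q:chain[blocks]; P:fork[blocks]; U:collider[open] ⇒ blocked
  4. Y → G ← Q → U ← D — G:collider[open]; Q:fork[blocks]; U:collider[open] ⇒ blocked
  5. Y → G → D — G:chain[blocks] ⇒ blocked
Every path is blocked, so Y and D are d-separated given {G, P, Q, U}.

Yes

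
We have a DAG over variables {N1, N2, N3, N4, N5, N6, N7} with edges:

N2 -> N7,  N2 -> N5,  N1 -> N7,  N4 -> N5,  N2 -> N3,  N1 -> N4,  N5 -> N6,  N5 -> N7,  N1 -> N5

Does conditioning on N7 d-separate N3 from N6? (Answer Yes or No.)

Enumerating the 4 paths from N3 to N6 and testing each for blocking by {N7}:
  1. N3 ← N2 → N5 → N6 — N2:fork[open]; N5:chain[open] ⇒ active
  2. N3 ← N2 → N7 ← N5 → N6 — N2:fork[open]; N7:collider[open]; N5:fork[open] ⇒ active
  3. N3 ← N2 → N7 ← N1 → N5 → N6 — N2:fork[open]; N7:collider[open]; N1:fork[open]; N5:chain[open] ⇒ active
  4. N3 ← N2 → N7 ← N1 → N4 → N5 → N6 — N2:fork[open]; N7:collider[open]; N1:fork[open]; N4:chain[open]; N5:chain[open] ⇒ active
Because an active path exists, N3 and N6 are not d-separated.

No — N3 and N6 are not d-separated given {N7}.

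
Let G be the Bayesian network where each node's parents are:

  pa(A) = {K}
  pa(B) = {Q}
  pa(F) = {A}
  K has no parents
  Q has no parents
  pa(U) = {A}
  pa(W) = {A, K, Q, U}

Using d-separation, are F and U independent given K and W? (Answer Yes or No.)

No

Enumerating the 3 paths from F to U and testing each for blocking by {K, W}:
  1. F ← A → U — A:fork[open] ⇒ active
  2. F ← A ← K → W ← U — A:chain[open]; K:fork[blocks]; W:collider[open] ⇒ blocked
  3. F ← A → W ← U — A:fork[open]; W:collider[open] ⇒ active
Since the path F ← A → U is active, F and U are not d-separated given {K, W}.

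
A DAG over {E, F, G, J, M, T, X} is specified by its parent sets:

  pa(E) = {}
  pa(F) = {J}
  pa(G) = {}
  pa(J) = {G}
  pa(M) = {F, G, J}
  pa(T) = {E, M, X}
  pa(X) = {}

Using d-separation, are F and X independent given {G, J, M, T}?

Yes

We examine all 3 paths between F and X:
Path 1: F ← J ← G → M → T ← X
  J is a chain here and J is conditioned on, so the path is blocked at J.
Path 2: F ← J → M → T ← X
  J is a fork here and J is conditioned on, so the path is blocked at J.
Path 3: F → M → T ← X
  M is a chain here and M is conditioned on, so the path is blocked at M.
All paths are blocked; F ⊥ X | {G, J, M, T} holds.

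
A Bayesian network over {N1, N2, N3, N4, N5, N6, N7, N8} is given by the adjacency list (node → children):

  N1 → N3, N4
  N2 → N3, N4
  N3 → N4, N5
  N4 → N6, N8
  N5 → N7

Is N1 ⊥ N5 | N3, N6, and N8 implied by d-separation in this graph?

There are 3 undirected paths between N1 and N5; checking each against the conditioning set {N3, N6, N8}:
Path 1: N1 → N3 → N5
  N3 is a chain here and N3 is conditioned on, so the path is blocked at N3.
Path 2: N1 → N4 ← N3 → N5
  N3 is a fork here and N3 is conditioned on, so the path is blocked at N3.
Path 3: N1 → N4 ← N2 → N3 → N5
  N3 is a chain here and N3 is conditioned on, so the path is blocked at N3.
All paths are blocked; N1 ⊥ N5 | {N3, N6, N8} holds.

Yes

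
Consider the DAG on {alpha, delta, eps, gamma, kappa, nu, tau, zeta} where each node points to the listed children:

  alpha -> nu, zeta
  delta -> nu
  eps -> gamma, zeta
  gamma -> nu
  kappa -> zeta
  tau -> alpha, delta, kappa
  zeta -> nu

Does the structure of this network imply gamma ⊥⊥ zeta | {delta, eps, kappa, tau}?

Yes

There are 6 undirected paths between gamma and zeta; checking each against the conditioning set {delta, eps, kappa, tau}:
  1. gamma ← eps → zeta — eps:fork[blocks] ⇒ blocked
  2. gamma → nu ← delta ← tau → kappa → zeta — nu:collider[blocks]; delta:chain[blocks]; tau:fork[blocks]; kappa:chain[blocks] ⇒ blocked
  3. gamma → nu ← delta ← tau → alpha → zeta — nu:collider[blocks]; delta:chain[blocks]; tau:fork[blocks]; alpha:chain[open] ⇒ blocked
  4. gamma → nu ← zeta — nu:collider[blocks] ⇒ blocked
  5. gamma → nu ← alpha → zeta — nu:collider[blocks]; alpha:fork[open] ⇒ blocked
  6. gamma → nu ← alpha ← tau → kappa → zeta — nu:collider[blocks]; alpha:chain[open]; tau:fork[blocks]; kappa:chain[blocks] ⇒ blocked
Since every path is blocked, d-separation holds.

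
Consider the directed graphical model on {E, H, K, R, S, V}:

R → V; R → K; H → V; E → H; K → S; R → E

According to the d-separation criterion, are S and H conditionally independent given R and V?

Yes

2 paths connect S and H; each must be blocked for d-separation to hold:
  1. S ← K ← R → V ← H — K:chain[open]; R:fork[blocks]; V:collider[open] ⇒ blocked
  2. S ← K ← R → E → H — K:chain[open]; R:fork[blocks]; E:chain[open] ⇒ blocked
All paths are blocked; S ⊥ H | {R, V} holds.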